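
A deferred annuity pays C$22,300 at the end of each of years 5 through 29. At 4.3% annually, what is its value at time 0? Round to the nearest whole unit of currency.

C$285,262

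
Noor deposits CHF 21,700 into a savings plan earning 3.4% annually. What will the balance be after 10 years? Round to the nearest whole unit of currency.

CHF 30,316

FV = PV·(1+i)^n = 21,700 × 1.397029 = 30,315.5269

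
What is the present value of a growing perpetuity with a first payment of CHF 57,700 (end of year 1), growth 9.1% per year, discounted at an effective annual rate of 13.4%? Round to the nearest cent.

CHF 1,341,860.47

PV = D₁/(r − g) = 57700/(0.134 − 0.091) = 1,341,860.4651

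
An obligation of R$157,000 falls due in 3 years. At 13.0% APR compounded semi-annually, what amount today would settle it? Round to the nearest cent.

With 2 periods per year: i = 0.065, n = 6.
PV = 157,000 / (1 + 0.065)^6 = 157,000 / 1.459142 = 107,597.4567

R$107,597.46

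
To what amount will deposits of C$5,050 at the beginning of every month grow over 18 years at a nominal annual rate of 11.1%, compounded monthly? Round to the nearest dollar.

C$3,475,063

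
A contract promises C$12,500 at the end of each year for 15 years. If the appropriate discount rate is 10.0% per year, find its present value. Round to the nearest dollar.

C$95,076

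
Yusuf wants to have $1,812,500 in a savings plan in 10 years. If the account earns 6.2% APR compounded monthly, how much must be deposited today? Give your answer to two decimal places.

$976,581.84

i = 0.062/12 = 0.00516667 per month; n = 10·12 = 120.
PV = FV·(1+i)^(−n) = 1,812,500 × 0.538804 = 976,581.8415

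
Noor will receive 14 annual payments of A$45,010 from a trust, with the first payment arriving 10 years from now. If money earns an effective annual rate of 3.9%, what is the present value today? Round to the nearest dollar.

A$339,182

Value one period before first payment (t=9): 45010 × [1 − (1+0.039)^(−14)] / 0.039 = 45010 × 10.633202 = 478,600.4071
Discount back 9 years: 478,600.4071 × (1+0.039)^(−9) = 478,600.4071 × 0.708696 = 339,182.2648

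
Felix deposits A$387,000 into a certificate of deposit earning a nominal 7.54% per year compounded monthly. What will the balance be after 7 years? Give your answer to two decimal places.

A$654,959.52

With 12 periods per year: i = 0.00628333, n = 84.
FV = 387,000 × (1 + 0.00628333)^84 = 654,959.5216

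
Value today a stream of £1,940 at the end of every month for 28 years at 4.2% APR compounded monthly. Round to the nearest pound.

Periodic rate i = 0.042/12 = 0.0035; n = 28 × 12 = 336 periods.
PV = 1940 × [1 − (1+0.0035)^(−336)] / 0.0035 = 1940 × 197.387314 = 382,931.3884

£382,931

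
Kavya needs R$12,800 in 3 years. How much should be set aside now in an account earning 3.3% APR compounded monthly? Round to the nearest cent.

R$11,595.08

Periodic rate i = 0.033/12 = 0.00275; n = 3 × 12 = 36 periods.
Discount factor = (1+0.00275)^(−36) = 0.905866; PV = 12,800 × 0.905866 = 11,595.0820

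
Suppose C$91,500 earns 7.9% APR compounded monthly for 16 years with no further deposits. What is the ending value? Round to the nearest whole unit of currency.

C$322,530

With 12 periods per year: i = 0.00658333, n = 192.
91,500 × (1+0.00658333)^192 = 91,500 × 3.524919 = 322,530.1037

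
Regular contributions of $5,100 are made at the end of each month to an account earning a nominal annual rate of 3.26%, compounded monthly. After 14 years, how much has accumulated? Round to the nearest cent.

$1,083,963.01

Periodic rate i = 0.0326/12 = 0.00271667; n = 14 × 12 = 168 periods.
FV = PMT · [(1+i)^n − 1] / i = 5100 · 212.541767 = 1,083,963.0137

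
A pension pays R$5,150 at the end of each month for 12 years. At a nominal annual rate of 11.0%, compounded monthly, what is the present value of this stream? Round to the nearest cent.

R$410,831.51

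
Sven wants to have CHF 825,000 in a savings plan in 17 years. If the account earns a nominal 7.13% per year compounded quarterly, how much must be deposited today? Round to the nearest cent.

CHF 248,131.67

With 4 periods per year: i = 0.017825, n = 68.
Discount factor = (1+0.017825)^(−68) = 0.300766; PV = 825,000 × 0.300766 = 248,131.6733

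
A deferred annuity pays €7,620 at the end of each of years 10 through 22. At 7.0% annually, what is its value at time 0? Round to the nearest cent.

PV at t=9 (ordinary 13-year annuity): 7620 × a(13|0.07) = 7620 × 8.357651 = 63,685.2987
PV₀ = 63,685.2987 / (1+0.07)^9 = 63,685.2987 / 1.838459 = 34,640.5829

€34,640.58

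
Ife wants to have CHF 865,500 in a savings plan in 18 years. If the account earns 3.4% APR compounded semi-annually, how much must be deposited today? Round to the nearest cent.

CHF 471,750.93

Periodic rate i = 0.034/2 = 0.017; n = 18 × 2 = 36 periods.
PV = FV·(1+i)^(−n) = 865,500 × 0.545062 = 471,750.9322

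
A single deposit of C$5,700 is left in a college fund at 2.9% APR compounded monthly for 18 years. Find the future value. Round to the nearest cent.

Periodic rate i = 0.029/12 = 0.00241667; n = 18 × 12 = 216 periods.
5,700 × (1+0.00241667)^216 = 5,700 × 1.684334 = 9,600.7041

C$9,600.70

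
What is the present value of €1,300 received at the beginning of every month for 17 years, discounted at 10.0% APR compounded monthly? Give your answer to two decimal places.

€128,360.74

Periodic rate i = 0.1/12 = 0.00833333; n = 17 × 12 = 204 periods.
PV = 1300 × [1 − (1+0.00833333)^(−204)] / 0.00833333 × (1+i) = 1300 × 98.739033 = 128,360.7433
Payments are at the start of each period, so multiply by (1+i).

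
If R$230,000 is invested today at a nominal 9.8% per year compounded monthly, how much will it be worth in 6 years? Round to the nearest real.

Periodic rate i = 0.098/12 = 0.00816667; n = 6 × 12 = 72 periods.
230,000 × (1+0.00816667)^72 = 230,000 × 1.796090 = 413,100.6639

R$413,101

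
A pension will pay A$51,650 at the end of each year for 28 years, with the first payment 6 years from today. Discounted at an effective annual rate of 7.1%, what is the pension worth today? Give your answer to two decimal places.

A$440,614.04

Value one period before first payment (t=5): 51650 × [1 − (1+0.071)^(−28)] / 0.071 = 51650 × 12.020855 = 620,877.1616
Discount back 5 years: 620,877.1616 × (1+0.071)^(−5) = 620,877.1616 × 0.709664 = 440,614.0392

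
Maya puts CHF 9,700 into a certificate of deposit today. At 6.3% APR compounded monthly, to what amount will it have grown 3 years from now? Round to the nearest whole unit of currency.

CHF 11,712

With 12 periods per year: i = 0.00525, n = 36.
9,700 × (1+0.00525)^36 = 9,700 × 1.207444 = 11,712.2053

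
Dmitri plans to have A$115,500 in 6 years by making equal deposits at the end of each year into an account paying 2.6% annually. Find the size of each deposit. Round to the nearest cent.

A$18,036.20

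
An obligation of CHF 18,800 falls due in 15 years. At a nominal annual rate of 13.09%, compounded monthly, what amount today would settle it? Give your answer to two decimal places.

CHF 2,667.09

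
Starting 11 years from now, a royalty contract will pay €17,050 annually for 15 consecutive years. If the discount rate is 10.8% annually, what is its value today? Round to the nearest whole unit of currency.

Value one period before first payment (t=10): 17050 × [1 − (1+0.108)^(−15)] / 0.108 = 17050 × 7.270969 = 123,970.0173
Discount back 10 years: 123,970.0173 × (1+0.108)^(−10) = 123,970.0173 × 0.358593 = 44,454.8406

€44,455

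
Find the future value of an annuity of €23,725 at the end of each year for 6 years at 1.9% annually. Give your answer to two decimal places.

Accumulation factor s(6|0.019) = 6.292324; FV = 23725 × 6.292324 = 149,285.3791

€149,285.38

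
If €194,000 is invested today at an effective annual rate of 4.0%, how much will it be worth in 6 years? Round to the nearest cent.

€245,471.89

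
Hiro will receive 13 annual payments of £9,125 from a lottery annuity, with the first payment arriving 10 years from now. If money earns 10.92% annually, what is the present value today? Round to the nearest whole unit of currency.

£24,333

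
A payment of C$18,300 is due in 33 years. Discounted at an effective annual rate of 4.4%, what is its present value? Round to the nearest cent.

C$4,419.11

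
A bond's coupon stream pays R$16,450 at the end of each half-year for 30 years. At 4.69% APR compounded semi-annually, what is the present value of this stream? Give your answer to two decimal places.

With 2 periods per year: i = 0.02345, n = 60.
PV = 16450 × [1 − (1+0.02345)^(−60)] / 0.02345 = 16450 × 32.030406 = 526,900.1775

R$526,900.18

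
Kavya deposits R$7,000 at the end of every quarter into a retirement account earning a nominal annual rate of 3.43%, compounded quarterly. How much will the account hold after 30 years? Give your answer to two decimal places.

R$1,457,973.62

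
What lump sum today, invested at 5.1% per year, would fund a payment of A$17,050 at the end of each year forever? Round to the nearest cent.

PV = PMT / i = 17050 / 0.051 = 334,313.7255

A$334,313.73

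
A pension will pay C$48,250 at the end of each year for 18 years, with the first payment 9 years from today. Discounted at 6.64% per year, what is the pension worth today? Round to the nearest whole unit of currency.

C$297,893

PV at t=8 (ordinary 18-year annuity): 48250 × a(18|0.0664) = 48250 × 10.325792 = 498,219.4503
Discount back 8 years: 498,219.4503 × (1+0.0664)^(−8) = 498,219.4503 × 0.597914 = 297,892.5122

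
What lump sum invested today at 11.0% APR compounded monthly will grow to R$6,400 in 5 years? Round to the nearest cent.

R$3,701.74

Periodic rate i = 0.11/12 = 0.00916667; n = 5 × 12 = 60 periods.
Discount factor = (1+0.00916667)^(−60) = 0.578397; PV = 6,400 × 0.578397 = 3,701.7420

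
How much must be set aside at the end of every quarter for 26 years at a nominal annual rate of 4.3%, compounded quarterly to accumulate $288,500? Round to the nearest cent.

$1,519.88

Periodic rate i = 0.043/4 = 0.01075; n = 26 × 4 = 104 periods.
FV-annuity factor = 189.817205; PMT = 288500 / 189.817205 = 1,519.8833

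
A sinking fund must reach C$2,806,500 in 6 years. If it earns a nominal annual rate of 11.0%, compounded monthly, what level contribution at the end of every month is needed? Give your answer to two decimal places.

With 12 periods per year: i = 0.00916667, n = 72.
FV-annuity factor = 101.343692; PMT = 2.8065e+06 / 101.343692 = 27,692.8927

C$27,692.89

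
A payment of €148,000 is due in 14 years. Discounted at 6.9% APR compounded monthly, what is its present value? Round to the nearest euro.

€56,485

With 12 periods per year: i = 0.00575, n = 168.
PV = FV·(1+i)^(−n) = 148,000 × 0.381657 = 56,485.2150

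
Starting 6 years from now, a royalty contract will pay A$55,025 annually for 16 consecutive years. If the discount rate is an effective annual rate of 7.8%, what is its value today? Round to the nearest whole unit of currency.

Value one period before first payment (t=5): 55025 × [1 − (1+0.078)^(−16)] / 0.078 = 55025 × 8.965683 = 493,336.7004
PV₀ = 493,336.7004 / (1+0.078)^5 = 493,336.7004 / 1.455773 = 338,882.8731

A$338,883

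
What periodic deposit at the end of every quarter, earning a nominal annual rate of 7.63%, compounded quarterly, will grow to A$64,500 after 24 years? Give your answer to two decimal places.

i = 0.0763/4 = 0.019075 per quarter; n = 24·4 = 96.
FV-annuity factor = 269.182456; PMT = 64500 / 269.182456 = 239.6144

A$239.61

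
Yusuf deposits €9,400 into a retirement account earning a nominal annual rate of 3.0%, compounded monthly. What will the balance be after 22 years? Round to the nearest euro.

Periodic rate i = 0.03/12 = 0.0025; n = 22 × 12 = 264 periods.
FV = 9,400 × (1 + 0.0025)^264 = 18,172.0748

€18,172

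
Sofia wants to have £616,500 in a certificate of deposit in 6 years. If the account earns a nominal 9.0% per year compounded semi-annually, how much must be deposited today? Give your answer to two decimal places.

£363,527.77

Periodic rate i = 0.09/2 = 0.045; n = 6 × 2 = 12 periods.
Discount factor = (1+0.045)^(−12) = 0.589664; PV = 616,500 × 0.589664 = 363,527.7727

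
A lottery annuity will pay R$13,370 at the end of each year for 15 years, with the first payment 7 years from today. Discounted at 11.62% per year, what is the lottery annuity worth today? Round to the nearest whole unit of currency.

Value one period before first payment (t=6): 13370 × [1 − (1+0.1162)^(−15)] / 0.1162 = 13370 × 6.951364 = 92,939.7375
Discount back 6 years: 92,939.7375 × (1+0.1162)^(−6) = 92,939.7375 × 0.517068 = 48,056.1896

R$48,056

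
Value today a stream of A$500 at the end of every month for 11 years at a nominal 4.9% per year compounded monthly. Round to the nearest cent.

With 12 periods per year: i = 0.00408333, n = 132.
Annuity factor a(132|0.00408333) = 101.884449; PV = 500 × 101.884449 = 50,942.2245

A$50,942.22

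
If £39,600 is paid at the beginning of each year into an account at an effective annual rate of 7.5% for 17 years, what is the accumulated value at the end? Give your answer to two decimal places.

Accumulation factor s(17|0.075) × (1+i) = 34.677388; FV = 39600 × 34.677388 = 1,373,224.5589
Payments are at the start of each period, so multiply by (1+i).

£1,373,224.56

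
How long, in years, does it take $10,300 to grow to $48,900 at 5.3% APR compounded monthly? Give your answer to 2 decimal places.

29.45 years

Periodic rate i = 0.053/12 = 0.00441667.
n = ln(48900/10300) / ln(1+0.00441667) = ln(4.74757) / 0.004407 = 353.4500 months
= 353.4500/12 years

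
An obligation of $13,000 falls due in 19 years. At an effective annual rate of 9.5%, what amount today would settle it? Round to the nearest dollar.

$2,318

PV = FV·(1+i)^(−n) = 13,000 × 0.178292 = 2,317.7954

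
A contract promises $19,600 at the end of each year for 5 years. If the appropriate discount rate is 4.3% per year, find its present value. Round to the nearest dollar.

PV = 19600 × [1 − (1+0.043)^(−5)] / 0.043 = 19600 × 4.414551 = 86,525.2068

$86,525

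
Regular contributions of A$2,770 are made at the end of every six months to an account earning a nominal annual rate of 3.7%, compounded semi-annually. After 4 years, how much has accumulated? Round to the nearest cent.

With 2 periods per year: i = 0.0185, n = 8.
Accumulation factor s(8|0.0185) = 8.537616; FV = 2770 × 8.537616 = 23,649.1959

A$23,649.20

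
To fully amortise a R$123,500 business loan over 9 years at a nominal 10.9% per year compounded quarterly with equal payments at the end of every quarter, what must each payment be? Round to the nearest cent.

R$5,427.07

Periodic rate i = 0.109/4 = 0.02725; n = 9 × 4 = 36 periods.
PMT = 123500 / ( [1 − (1+0.02725)^(−36)] / 0.02725 ) = 123500 / 22.756306 = 5,427.0670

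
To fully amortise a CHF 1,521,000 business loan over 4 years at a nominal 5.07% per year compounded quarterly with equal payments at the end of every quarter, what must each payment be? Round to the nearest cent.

CHF 105,626.57

With 4 periods per year: i = 0.012675, n = 16.
Annuity-PV factor = 14.399785; PMT = 1.521e+06 / 14.399785 = 105,626.5745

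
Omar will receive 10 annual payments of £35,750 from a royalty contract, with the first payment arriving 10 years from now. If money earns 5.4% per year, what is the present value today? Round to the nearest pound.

£168,667

PV at t=9 (ordinary 10-year annuity): 35750 × a(10|0.054) = 35750 × 7.573913 = 270,767.3729
Discount back 9 years: 270,767.3729 × (1+0.054)^(−9) = 270,767.3729 × 0.622923 = 168,667.2769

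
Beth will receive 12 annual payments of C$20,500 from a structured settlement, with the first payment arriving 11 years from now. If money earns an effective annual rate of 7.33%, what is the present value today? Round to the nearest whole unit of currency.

Value one period before first payment (t=10): 20500 × [1 − (1+0.0733)^(−12)] / 0.0733 = 20500 × 7.804855 = 159,999.5355
PV₀ = 159,999.5355 / (1+0.0733)^10 = 159,999.5355 / 2.028669 = 78,869.1987

C$78,869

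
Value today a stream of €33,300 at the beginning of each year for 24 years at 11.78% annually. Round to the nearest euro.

€294,159

PV = PMT · [1 − (1+i)^(−n)] / i × (1+i) = 33300 · 8.833604 = 294,159.0068
Payments are at the start of each period, so multiply by (1+i).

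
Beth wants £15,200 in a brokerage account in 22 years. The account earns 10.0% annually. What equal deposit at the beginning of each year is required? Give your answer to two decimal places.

£193.52

PMT = 15200 / ( [(1+0.1)^22 − 1] / 0.1 × (1+i) ) = 15200 / 78.543024 = 193.5245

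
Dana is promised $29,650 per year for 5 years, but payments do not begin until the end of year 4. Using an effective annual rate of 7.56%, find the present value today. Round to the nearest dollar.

$96,248

Value one period before first payment (t=3): 29650 × [1 − (1+0.0756)^(−5)] / 0.0756 = 29650 × 4.039444 = 119,769.5284
Discount back 3 years: 119,769.5284 × (1+0.0756)^(−3) = 119,769.5284 × 0.803614 = 96,248.4975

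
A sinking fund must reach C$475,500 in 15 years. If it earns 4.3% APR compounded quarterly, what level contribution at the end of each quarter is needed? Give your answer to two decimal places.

Periodic rate i = 0.043/4 = 0.01075; n = 15 × 4 = 60 periods.
PMT = 475500 / ( [(1+0.01075)^60 − 1] / 0.01075 ) = 475500 / 83.668602 = 5,683.1355

C$5,683.14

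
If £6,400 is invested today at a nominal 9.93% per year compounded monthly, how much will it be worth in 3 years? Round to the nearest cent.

With 12 periods per year: i = 0.008275, n = 36.
FV = 6,400 × (1 + 0.008275)^36 = 8,610.4122

£8,610.41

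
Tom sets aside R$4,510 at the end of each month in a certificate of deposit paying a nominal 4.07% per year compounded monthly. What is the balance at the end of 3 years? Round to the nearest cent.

R$172,377.76

With 12 periods per year: i = 0.00339167, n = 36.
Accumulation factor s(36|0.00339167) = 38.221233; FV = 4510 × 38.221233 = 172,377.7621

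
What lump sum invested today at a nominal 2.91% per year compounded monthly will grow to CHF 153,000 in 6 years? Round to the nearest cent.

CHF 128,515.47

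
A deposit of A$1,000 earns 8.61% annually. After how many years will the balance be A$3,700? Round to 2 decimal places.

15.84 years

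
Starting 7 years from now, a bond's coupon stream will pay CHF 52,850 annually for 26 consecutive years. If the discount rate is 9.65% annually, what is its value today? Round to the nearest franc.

CHF 286,389

Value one period before first payment (t=6): 52850 × [1 − (1+0.0965)^(−26)] / 0.0965 = 52850 × 9.418094 = 497,746.2598
PV₀ = 497,746.2598 / (1+0.0965)^6 = 497,746.2598 / 1.738008 = 286,388.9052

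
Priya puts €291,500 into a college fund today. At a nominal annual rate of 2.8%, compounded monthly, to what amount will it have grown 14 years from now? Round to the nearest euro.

i = 0.028/12 = 0.00233333 per month; n = 14·12 = 168.
FV = 291,500 × (1 + 0.00233333)^168 = 431,204.8998

€431,205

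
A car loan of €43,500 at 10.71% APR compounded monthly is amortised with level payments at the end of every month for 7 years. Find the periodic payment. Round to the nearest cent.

€738.21

i = 0.1071/12 = 0.008925 per month; n = 7·12 = 84.
Annuity-PV factor = 58.926347; PMT = 43500 / 58.926347 = 738.2097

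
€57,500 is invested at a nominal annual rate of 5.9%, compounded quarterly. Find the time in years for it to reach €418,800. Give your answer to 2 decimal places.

Periodic rate i = 0.059/4 = 0.01475.
(1+i)^n = 418800/57500 = 7.28348, so n = ln 7.28348 / ln 1.01475 = 135.6079 quarters
= 135.6079/4 years

33.90 years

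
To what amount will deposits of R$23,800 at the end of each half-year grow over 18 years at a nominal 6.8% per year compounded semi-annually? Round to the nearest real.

With 2 periods per year: i = 0.034, n = 36.
FV = 23800 × [(1+0.034)^36 − 1] / 0.034 = 23800 × 68.595999 = 1,632,584.7679

R$1,632,585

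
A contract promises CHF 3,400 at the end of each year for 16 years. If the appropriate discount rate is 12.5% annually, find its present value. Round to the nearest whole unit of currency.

PV = PMT · [1 − (1+i)^(−n)] / i = 3400 · 6.784795 = 23,068.3022

CHF 23,068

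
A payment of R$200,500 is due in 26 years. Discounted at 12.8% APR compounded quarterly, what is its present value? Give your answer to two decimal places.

With 4 periods per year: i = 0.032, n = 104.
Discount factor = (1+0.032)^(−104) = 0.037784; PV = 200,500 × 0.037784 = 7,575.7539

R$7,575.75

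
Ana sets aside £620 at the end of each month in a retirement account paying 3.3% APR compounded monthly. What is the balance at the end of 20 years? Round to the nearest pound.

With 12 periods per year: i = 0.00275, n = 240.
FV = 620 × [(1+0.00275)^240 − 1] / 0.00275 = 620 × 339.287460 = 210,358.2255

£210,358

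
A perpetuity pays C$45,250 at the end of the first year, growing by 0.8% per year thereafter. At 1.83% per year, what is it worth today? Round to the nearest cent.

C$4,393,203.88

PV = D₁/(r − g) = 45250/(0.0183 − 0.008) = 4,393,203.8835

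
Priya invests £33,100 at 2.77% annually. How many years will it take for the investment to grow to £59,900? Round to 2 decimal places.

(1+i)^n = 59900/33100 = 1.80967, so n = ln 1.80967 / ln 1.0277 = 21.7083 years

21.71 years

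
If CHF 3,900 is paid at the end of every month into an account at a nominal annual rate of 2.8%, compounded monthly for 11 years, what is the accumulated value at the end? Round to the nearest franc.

CHF 602,070

With 12 periods per year: i = 0.00233333, n = 132.
FV = PMT · [(1+i)^n − 1] / i = 3900 · 154.376953 = 602,070.1170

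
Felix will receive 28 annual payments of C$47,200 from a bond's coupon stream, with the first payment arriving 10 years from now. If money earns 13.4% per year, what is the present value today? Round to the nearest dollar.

PV at t=9 (ordinary 28-year annuity): 47200 × a(28|0.134) = 47200 × 7.242023 = 341,823.5086
Discount back 9 years: 341,823.5086 × (1+0.134)^(−9) = 341,823.5086 × 0.322465 = 110,226.0988

C$110,226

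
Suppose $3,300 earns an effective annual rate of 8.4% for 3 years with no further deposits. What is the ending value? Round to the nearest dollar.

FV = 3,300 × (1 + 0.084)^3 = 4,203.4103

$4,203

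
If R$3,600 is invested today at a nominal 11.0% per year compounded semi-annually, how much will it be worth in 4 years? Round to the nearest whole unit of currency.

R$5,525

Periodic rate i = 0.11/2 = 0.055; n = 4 × 2 = 8 periods.
FV = 3,600 × (1 + 0.055)^8 = 5,524.8715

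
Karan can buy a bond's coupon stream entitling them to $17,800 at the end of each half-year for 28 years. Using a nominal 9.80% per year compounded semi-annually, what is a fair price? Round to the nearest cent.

With 2 periods per year: i = 0.049, n = 56.
Annuity factor a(56|0.049) = 19.007362; PV = 17800 × 19.007362 = 338,331.0404

$338,331.04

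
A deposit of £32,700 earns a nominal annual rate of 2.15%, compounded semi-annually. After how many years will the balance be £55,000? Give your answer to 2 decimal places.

24.31 years

Periodic rate i = 0.0215/2 = 0.01075.
(1+i)^n = 55000/32700 = 1.68196, so n = ln 1.68196 / ln 1.01075 = 48.6277 half-years
= 48.6277/2 years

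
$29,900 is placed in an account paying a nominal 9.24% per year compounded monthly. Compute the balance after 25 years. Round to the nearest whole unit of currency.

i = 0.0924/12 = 0.0077 per month; n = 25·12 = 300.
29,900 × (1+0.0077)^300 = 29,900 × 9.985678 = 298,571.7796

$298,572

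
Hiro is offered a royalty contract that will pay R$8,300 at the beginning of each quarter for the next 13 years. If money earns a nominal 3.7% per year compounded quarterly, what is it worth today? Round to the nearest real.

R$344,550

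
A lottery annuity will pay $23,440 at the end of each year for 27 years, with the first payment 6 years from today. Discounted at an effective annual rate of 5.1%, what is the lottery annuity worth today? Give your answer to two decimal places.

Value one period before first payment (t=5): 23440 × [1 − (1+0.051)^(−27)] / 0.051 = 23440 × 14.489181 = 339,626.3953
Discount back 5 years: 339,626.3953 × (1+0.051)^(−5) = 339,626.3953 × 0.779806 = 264,842.6077

$264,842.61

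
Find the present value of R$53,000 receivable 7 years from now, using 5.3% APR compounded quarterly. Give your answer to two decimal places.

R$36,661.54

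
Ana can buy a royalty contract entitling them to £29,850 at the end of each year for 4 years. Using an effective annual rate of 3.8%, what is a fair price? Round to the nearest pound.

£108,865

PV = 29850 × [1 − (1+0.038)^(−4)] / 0.038 = 29850 × 3.647070 = 108,865.0376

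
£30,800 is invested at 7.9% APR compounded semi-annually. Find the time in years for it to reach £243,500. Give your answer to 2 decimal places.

26.69 years

Periodic rate i = 0.079/2 = 0.0395.
n = ln(243500/30800) / ln(1+0.0395) = ln(7.90584) / 0.038740 = 53.3715 half-years
= 53.3715/2 years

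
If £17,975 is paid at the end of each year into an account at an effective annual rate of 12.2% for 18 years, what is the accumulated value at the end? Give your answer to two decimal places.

FV = 17975 × [(1+0.122)^18 − 1] / 0.122 = 17975 × 56.892877 = 1,022,649.4708

£1,022,649.47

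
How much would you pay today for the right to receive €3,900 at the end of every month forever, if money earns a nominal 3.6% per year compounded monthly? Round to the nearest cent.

Periodic rate i = 0.036/12 = 0.003.
PV = C/r = 3900/0.003 = 1,300,000.0000

€1,300,000.00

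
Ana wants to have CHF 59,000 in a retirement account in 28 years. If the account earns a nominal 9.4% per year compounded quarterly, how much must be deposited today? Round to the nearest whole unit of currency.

CHF 4,375

Periodic rate i = 0.094/4 = 0.0235; n = 28 × 4 = 112 periods.
PV = FV·(1+i)^(−n) = 59,000 × 0.074159 = 4,375.3535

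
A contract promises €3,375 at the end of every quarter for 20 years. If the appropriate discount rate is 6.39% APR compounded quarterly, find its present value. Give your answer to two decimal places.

Periodic rate i = 0.0639/4 = 0.015975; n = 20 × 4 = 80 periods.
Annuity factor a(80|0.015975) = 44.981399; PV = 3375 × 44.981399 = 151,812.2207

€151,812.22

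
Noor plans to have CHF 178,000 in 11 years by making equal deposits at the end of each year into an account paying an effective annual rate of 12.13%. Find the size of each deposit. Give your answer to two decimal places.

PMT = 178000 / ( [(1+0.1213)^11 − 1] / 0.1213 ) = 178000 / 20.801503 = 8,557.0741

CHF 8,557.07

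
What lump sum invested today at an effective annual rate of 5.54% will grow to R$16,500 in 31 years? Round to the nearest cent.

PV = FV·(1+i)^(−n) = 16,500 × 0.187962 = 3,101.3741

R$3,101.37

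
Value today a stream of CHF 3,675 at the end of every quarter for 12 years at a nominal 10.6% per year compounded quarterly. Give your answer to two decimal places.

CHF 99,162.45

Periodic rate i = 0.106/4 = 0.0265; n = 12 × 4 = 48 periods.
Annuity factor a(48|0.0265) = 26.982980; PV = 3675 × 26.982980 = 99,162.4523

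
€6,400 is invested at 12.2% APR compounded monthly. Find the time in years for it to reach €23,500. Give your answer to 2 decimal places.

10.72 years

Periodic rate i = 0.122/12 = 0.0101667.
(1+i)^n = 23500/6400 = 3.67188, so n = ln 3.67188 / ln 1.01017 = 128.5872 months
= 128.5872/12 years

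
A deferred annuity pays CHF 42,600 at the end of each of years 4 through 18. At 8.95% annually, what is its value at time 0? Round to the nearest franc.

CHF 266,307

Value one period before first payment (t=3): 42600 × [1 − (1+0.0895)^(−15)] / 0.0895 = 42600 × 8.084536 = 344,401.2399
Discount back 3 years: 344,401.2399 × (1+0.0895)^(−3) = 344,401.2399 × 0.773247 = 266,307.2577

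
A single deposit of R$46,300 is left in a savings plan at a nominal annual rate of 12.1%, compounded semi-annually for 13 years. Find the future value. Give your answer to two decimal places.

Periodic rate i = 0.121/2 = 0.0605; n = 13 × 2 = 26 periods.
FV = 46,300 × (1 + 0.0605)^26 = 213,234.9974

R$213,235.00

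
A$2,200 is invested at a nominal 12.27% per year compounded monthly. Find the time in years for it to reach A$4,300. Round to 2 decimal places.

5.49 years

Periodic rate i = 0.1227/12 = 0.010225.
n = ln(4300/2200) / ln(1+0.010225) = ln(1.95455) / 0.010173 = 65.8756 months
= 65.8756/12 years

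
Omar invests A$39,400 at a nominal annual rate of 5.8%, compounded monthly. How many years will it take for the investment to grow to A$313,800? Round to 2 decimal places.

Periodic rate i = 0.058/12 = 0.00483333.
n = ln(313800/39400) / ln(1+0.00483333) = ln(7.96447) / 0.004822 = 430.3449 months
= 430.3449/12 years

35.86 years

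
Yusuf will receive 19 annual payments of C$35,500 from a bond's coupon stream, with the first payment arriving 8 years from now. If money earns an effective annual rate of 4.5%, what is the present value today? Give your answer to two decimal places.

C$328,513.82

PV at t=7 (ordinary 19-year annuity): 35500 × a(19|0.045) = 35500 × 12.593294 = 447,061.9225
Discount back 7 years: 447,061.9225 × (1+0.045)^(−7) = 447,061.9225 × 0.734828 = 328,513.8230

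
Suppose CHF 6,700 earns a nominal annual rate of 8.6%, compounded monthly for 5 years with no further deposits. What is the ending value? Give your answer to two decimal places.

Periodic rate i = 0.086/12 = 0.00716667; n = 5 × 12 = 60 periods.
6,700 × (1+0.00716667)^60 = 6,700 × 1.534902 = 10,283.8429

CHF 10,283.84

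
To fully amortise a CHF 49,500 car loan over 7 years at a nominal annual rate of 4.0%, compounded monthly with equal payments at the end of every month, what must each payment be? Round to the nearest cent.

CHF 676.61

With 12 periods per year: i = 0.00333333, n = 84.
Annuity-PV factor = 73.159278; PMT = 49500 / 73.159278 = 676.6059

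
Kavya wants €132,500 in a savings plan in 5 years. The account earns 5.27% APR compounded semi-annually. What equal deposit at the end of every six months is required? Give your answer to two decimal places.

Periodic rate i = 0.0527/2 = 0.02635; n = 5 × 2 = 10 periods.
FV-annuity factor = 11.273035; PMT = 132500 / 11.273035 = 11,753.7115

€11,753.71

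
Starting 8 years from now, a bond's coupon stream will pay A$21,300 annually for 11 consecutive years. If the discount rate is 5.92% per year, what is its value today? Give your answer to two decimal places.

A$112,776.22

PV at t=7 (ordinary 11-year annuity): 21300 × a(11|0.0592) = 21300 × 7.919245 = 168,679.9082
PV₀ = 168,679.9082 / (1+0.0592)^7 = 168,679.9082 / 1.495705 = 112,776.2245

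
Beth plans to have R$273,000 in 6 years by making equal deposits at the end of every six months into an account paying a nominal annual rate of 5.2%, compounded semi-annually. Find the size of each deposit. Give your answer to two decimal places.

R$19,677.39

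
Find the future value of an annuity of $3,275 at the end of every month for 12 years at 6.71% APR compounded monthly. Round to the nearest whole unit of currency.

$721,651

i = 0.0671/12 = 0.00559167 per month; n = 12·12 = 144.
FV = PMT · [(1+i)^n − 1] / i = 3275 · 220.351463 = 721,651.0420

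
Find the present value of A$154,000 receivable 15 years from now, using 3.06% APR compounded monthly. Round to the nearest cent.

Periodic rate i = 0.0306/12 = 0.00255; n = 15 × 12 = 180 periods.
PV = FV·(1+i)^(−n) = 154,000 × 0.632285 = 97,371.8188

A$97,371.82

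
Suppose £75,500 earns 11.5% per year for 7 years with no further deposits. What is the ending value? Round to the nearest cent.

FV = PV·(1+i)^n = 75,500 × 2.142516 = 161,759.9572

£161,759.96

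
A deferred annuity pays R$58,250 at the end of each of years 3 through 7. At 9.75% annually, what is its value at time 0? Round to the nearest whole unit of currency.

PV at t=2 (ordinary 5-year annuity): 58250 × a(5|0.0975) = 58250 × 3.815122 = 222,230.8523
Discount back 2 years: 222,230.8523 × (1+0.0975)^(−2) = 222,230.8523 × 0.830216 = 184,499.5427

R$184,500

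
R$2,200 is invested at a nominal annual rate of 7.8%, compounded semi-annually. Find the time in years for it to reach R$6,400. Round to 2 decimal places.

13.96 years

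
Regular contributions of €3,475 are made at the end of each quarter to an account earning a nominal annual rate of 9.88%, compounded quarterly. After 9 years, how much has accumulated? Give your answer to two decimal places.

With 4 periods per year: i = 0.0247, n = 36.
FV = 3475 × [(1+0.0247)^36 − 1] / 0.0247 = 3475 × 56.965002 = 197,953.3812

€197,953.38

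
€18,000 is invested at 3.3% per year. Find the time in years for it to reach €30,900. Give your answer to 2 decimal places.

16.64 years

n = ln(30900/18000) / ln(1+0.033) = ln(1.71667) / 0.032467 = 16.6440 years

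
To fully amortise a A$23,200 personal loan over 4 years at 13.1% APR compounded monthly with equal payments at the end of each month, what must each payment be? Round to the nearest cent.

i = 0.131/12 = 0.0109167 per month; n = 4·12 = 48.
PMT = 23200 / ( [1 − (1+0.0109167)^(−48)] / 0.0109167 ) = 23200 / 37.206319 = 623.5500

A$623.55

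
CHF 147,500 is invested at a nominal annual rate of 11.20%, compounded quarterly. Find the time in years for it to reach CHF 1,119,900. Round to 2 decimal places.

18.35 years

Periodic rate i = 0.112/4 = 0.028.
(1+i)^n = 1.1199e+06/147500 = 7.59254, so n = ln 7.59254 / ln 1.028 = 73.4077 quarters
= 73.4077/4 years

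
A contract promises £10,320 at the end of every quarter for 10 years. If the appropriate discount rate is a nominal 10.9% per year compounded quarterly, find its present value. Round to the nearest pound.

£249,514

With 4 periods per year: i = 0.02725, n = 40.
PV = 10320 × [1 − (1+0.02725)^(−40)] / 0.02725 = 10320 × 24.177733 = 249,514.2042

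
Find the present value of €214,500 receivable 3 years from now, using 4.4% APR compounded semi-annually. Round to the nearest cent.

With 2 periods per year: i = 0.022, n = 6.
PV = FV·(1+i)^(−n) = 214,500 × 0.877596 = 188,244.3377

€188,244.34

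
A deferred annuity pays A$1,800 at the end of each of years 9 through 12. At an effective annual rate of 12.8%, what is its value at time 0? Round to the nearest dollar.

PV at t=8 (ordinary 4-year annuity): 1800 × a(4|0.128) = 1800 × 2.986874 = 5,376.3738
PV₀ = 5,376.3738 / (1+0.128)^8 = 5,376.3738 / 2.621035 = 2,051.2408

A$2,051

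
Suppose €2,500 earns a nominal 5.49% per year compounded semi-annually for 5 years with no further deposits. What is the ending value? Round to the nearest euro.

With 2 periods per year: i = 0.02745, n = 10.
FV = PV·(1+i)^n = 2,500 × 1.311013 = 3,277.5322

€3,278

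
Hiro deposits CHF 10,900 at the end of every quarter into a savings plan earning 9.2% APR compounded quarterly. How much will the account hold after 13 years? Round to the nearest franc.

CHF 1,072,166

Periodic rate i = 0.092/4 = 0.023; n = 13 × 4 = 52 periods.
FV = 10900 × [(1+0.023)^52 − 1] / 0.023 = 10900 × 98.363828 = 1,072,165.7204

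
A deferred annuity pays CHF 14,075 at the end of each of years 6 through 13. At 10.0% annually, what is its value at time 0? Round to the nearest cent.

Value one period before first payment (t=5): 14075 × [1 − (1+0.1)^(−8)] / 0.1 = 14075 × 5.334926 = 75,089.0862
PV₀ = 75,089.0862 / (1+0.1)^5 = 75,089.0862 / 1.610510 = 46,624.4148

CHF 46,624.41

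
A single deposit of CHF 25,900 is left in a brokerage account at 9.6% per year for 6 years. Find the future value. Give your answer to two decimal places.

CHF 44,891.39

FV = 25,900 × (1 + 0.096)^6 = 44,891.3937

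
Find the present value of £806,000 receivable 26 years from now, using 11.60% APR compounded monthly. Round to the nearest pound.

With 12 periods per year: i = 0.00966667, n = 312.
PV = 806,000 / (1 + 0.00966667)^312 = 806,000 / 20.116008 = 40,067.5912

£40,068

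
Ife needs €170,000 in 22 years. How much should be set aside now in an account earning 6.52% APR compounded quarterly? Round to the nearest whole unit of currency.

€40,975

With 4 periods per year: i = 0.0163, n = 88.
Discount factor = (1+0.0163)^(−88) = 0.241030; PV = 170,000 × 0.241030 = 40,975.0479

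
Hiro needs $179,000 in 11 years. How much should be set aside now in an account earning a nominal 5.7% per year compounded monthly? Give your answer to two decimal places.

$95,762.41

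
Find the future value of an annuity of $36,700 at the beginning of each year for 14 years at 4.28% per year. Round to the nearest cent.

FV = PMT · [(1+i)^n − 1] / i × (1+i) = 36700 · 19.445344 = 713,644.1273
Payments are at the start of each period, so multiply by (1+i).

$713,644.13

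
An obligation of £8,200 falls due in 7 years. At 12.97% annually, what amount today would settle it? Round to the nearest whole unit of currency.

£3,492

PV = 8,200 / (1 + 0.1297)^7 = 8,200 / 2.348237 = 3,491.9816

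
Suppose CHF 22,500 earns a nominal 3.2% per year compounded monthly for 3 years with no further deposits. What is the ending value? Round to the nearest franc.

CHF 24,764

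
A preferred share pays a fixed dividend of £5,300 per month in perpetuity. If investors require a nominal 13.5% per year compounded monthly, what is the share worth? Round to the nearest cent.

£471,111.11

Periodic rate i = 0.135/12 = 0.01125.
PV = PMT / i = 5300 / 0.01125 = 471,111.1111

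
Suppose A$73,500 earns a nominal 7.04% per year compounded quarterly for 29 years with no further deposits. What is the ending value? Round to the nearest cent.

A$556,199.69

i = 0.0704/4 = 0.0176 per quarter; n = 29·4 = 116.
FV = PV·(1+i)^n = 73,500 × 7.567343 = 556,199.6899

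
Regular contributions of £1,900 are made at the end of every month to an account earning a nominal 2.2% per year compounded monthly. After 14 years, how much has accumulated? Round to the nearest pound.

Periodic rate i = 0.022/12 = 0.00183333; n = 14 × 12 = 168 periods.
FV = PMT · [(1+i)^n − 1] / i = 1900 · 196.536731 = 373,419.7894

£373,420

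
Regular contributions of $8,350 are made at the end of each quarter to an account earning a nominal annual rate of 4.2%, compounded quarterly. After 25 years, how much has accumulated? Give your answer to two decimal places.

i = 0.042/4 = 0.0105 per quarter; n = 25·4 = 100.
FV = PMT · [(1+i)^n − 1] / i = 8350 · 175.433378 = 1,464,868.7026

$1,464,868.70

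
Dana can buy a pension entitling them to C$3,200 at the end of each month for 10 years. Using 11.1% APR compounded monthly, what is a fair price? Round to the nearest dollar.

With 12 periods per year: i = 0.00925, n = 120.
Annuity factor a(120|0.00925) = 72.297863; PV = 3200 × 72.297863 = 231,353.1606

C$231,353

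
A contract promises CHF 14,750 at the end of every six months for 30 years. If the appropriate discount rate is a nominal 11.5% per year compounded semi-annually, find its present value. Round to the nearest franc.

CHF 247,562

Periodic rate i = 0.115/2 = 0.0575; n = 30 × 2 = 60 periods.
Annuity factor a(60|0.0575) = 16.783856; PV = 14750 × 16.783856 = 247,561.8711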